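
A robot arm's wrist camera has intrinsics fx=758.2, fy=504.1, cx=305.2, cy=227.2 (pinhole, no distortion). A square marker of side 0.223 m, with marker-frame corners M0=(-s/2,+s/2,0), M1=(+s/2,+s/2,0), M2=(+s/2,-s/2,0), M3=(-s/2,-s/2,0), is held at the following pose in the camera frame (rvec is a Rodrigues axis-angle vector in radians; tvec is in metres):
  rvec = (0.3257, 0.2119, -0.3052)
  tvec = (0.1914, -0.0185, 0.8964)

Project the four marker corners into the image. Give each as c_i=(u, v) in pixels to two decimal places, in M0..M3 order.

Intrinsics K: fx=758.2, fy=504.1, cx=305.2, cy=227.2
Marker side s = 0.223 m; corners in marker frame (Z=0):
  M0 = (-0.1115, +0.1115, 0)
  M1 = (+0.1115, +0.1115, 0)
  M2 = (+0.1115, -0.1115, 0)
  M3 = (-0.1115, -0.1115, 0)
rvec = (0.3257, 0.2119, -0.3052), |rvec| = θ = 0.49409 rad = 28.310°
Rodrigues: sinθ=0.47423, 1−cosθ=0.11960; R = I + sinθ·[k]× + (1−cosθ)·[k]×²:
    [+0.93237 +0.32674 +0.15468]
    [-0.25912 +0.90240 -0.34429]
    [-0.25208 +0.28093 +0.92603]
t = (0.1914, -0.0185, 0.8964) m
M0: Pc = R·M0+t = (+0.12387, +0.11101, +0.95583); u = 758.2·(+0.12387)/0.95583 + 305.2 = 403.4606, v = 504.1·(+0.11101)/0.95583 + 227.2 = 285.7457
M1: Pc = R·M1+t = (+0.33179, +0.05323, +0.89962); u = 758.2·(+0.33179)/0.89962 + 305.2 = 584.8348, v = 504.1·(+0.05323)/0.89962 + 227.2 = 257.0247
M2: Pc = R·M2+t = (+0.25893, -0.14801, +0.83697); u = 758.2·(+0.25893)/0.83697 + 305.2 = 539.7587, v = 504.1·(-0.14801)/0.83697 + 227.2 = 138.0553
M3: Pc = R·M3+t = (+0.05101, -0.09023, +0.89318); u = 758.2·(+0.05101)/0.89318 + 305.2 = 348.5001, v = 504.1·(-0.09023)/0.89318 + 227.2 = 176.2782

c0=(403.46, 285.75) c1=(584.83, 257.02) c2=(539.76, 138.06) c3=(348.50, 176.28)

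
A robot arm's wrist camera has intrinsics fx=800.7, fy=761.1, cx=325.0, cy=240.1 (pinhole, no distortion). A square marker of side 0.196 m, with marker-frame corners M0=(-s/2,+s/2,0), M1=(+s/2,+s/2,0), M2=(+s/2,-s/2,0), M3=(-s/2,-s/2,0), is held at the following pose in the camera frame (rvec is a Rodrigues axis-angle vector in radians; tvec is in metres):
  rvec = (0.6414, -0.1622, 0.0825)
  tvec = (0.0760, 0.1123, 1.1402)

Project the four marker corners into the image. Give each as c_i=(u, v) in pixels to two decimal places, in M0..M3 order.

Intrinsics K: fx=800.7, fy=761.1, cx=325.0, cy=240.1
Marker side s = 0.196 m; corners in marker frame (Z=0):
  M0 = (-0.0980, +0.0980, 0)
  M1 = (+0.0980, +0.0980, 0)
  M2 = (+0.0980, -0.0980, 0)
  M3 = (-0.0980, -0.0980, 0)
rvec = (0.6414, -0.1622, 0.0825), |rvec| = θ = 0.66672 rad = 38.200°
Rodrigues: sinθ=0.61841, 1−cosθ=0.21414; R = I + sinθ·[k]× + (1−cosθ)·[k]×²:
    [+0.98405 -0.12664 -0.12496]
    [+0.02640 +0.79853 -0.60137]
    [+0.17594 +0.58848 +0.78914]
t = (0.0760, 0.1123, 1.1402) m
M0: Pc = R·M0+t = (-0.03285, +0.18797, +1.18063); u = 800.7·(-0.03285)/1.18063 + 325.0 = 302.7229, v = 761.1·(+0.18797)/1.18063 + 240.1 = 361.2751
M1: Pc = R·M1+t = (+0.16003, +0.19314, +1.21511); u = 800.7·(+0.16003)/1.21511 + 325.0 = 430.4491, v = 761.1·(+0.19314)/1.21511 + 240.1 = 361.0777
M2: Pc = R·M2+t = (+0.18485, +0.03663, +1.09977); u = 800.7·(+0.18485)/1.09977 + 325.0 = 459.5801, v = 761.1·(+0.03663)/1.09977 + 240.1 = 265.4509
M3: Pc = R·M3+t = (-0.00803, +0.03146, +1.06529); u = 800.7·(-0.00803)/1.06529 + 325.0 = 318.9676, v = 761.1·(+0.03146)/1.06529 + 240.1 = 262.5742

c0=(302.72, 361.28) c1=(430.45, 361.08) c2=(459.58, 265.45) c3=(318.97, 262.57)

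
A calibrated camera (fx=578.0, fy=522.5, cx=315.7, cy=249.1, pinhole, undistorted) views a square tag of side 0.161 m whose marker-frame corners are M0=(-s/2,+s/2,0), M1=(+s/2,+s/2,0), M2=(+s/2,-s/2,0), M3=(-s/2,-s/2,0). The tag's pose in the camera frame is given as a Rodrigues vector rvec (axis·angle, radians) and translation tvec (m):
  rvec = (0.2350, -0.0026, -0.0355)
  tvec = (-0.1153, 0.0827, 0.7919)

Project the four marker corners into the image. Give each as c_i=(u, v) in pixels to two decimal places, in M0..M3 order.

c0=(178.15, 354.66) c1=(292.85, 351.01) c2=(287.54, 250.19) c3=(167.29, 254.04)

Intrinsics K: fx=578.0, fy=522.5, cx=315.7, cy=249.1
Marker side s = 0.161 m; corners in marker frame (Z=0):
  M0 = (-0.0805, +0.0805, 0)
  M1 = (+0.0805, +0.0805, 0)
  M2 = (+0.0805, -0.0805, 0)
  M3 = (-0.0805, -0.0805, 0)
rvec = (0.2350, -0.0026, -0.0355), |rvec| = θ = 0.23768 rad = 13.618°
Rodrigues: sinθ=0.23545, 1−cosθ=0.02811; R = I + sinθ·[k]× + (1−cosθ)·[k]×²:
    [+0.99937 +0.03486 -0.00673]
    [-0.03547 +0.97189 -0.23275]
    [-0.00158 +0.23284 +0.97251]
t = (-0.1153, 0.0827, 0.7919) m
M0: Pc = R·M0+t = (-0.19294, +0.16379, +0.81077); u = 578.0·(-0.19294)/0.81077 + 315.7 = 178.1507, v = 522.5·(+0.16379)/0.81077 + 249.1 = 354.6559
M1: Pc = R·M1+t = (-0.03204, +0.15808, +0.81052); u = 578.0·(-0.03204)/0.81052 + 315.7 = 292.8484, v = 522.5·(+0.15808)/0.81052 + 249.1 = 351.0075
M2: Pc = R·M2+t = (-0.03766, +0.00161, +0.77303); u = 578.0·(-0.03766)/0.77303 + 315.7 = 287.5434, v = 522.5·(+0.00161)/0.77303 + 249.1 = 250.1865
M3: Pc = R·M3+t = (-0.19856, +0.00732, +0.77328); u = 578.0·(-0.19856)/0.77328 + 315.7 = 167.2871, v = 522.5·(+0.00732)/0.77328 + 249.1 = 254.0449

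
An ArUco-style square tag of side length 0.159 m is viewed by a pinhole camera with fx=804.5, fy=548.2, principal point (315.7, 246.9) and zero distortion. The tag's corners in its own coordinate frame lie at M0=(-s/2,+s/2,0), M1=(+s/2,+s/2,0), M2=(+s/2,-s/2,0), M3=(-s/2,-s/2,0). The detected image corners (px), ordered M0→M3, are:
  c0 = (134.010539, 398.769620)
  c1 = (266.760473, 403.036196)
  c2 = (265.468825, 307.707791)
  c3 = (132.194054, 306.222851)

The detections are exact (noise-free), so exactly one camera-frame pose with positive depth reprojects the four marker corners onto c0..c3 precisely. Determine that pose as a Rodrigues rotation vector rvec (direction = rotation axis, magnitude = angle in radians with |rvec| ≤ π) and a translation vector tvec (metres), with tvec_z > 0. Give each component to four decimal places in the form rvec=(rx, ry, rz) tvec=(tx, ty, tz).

rvec=(0.0255, 0.1735, -0.0055) tvec=(-0.1344, 0.1804, 0.9233)

Intrinsics K: fx=804.5, fy=548.2, cx=315.7, cy=246.9
Marker side s = 0.159 m; corners in marker frame (Z=0):
  M0 = (-0.0795, +0.0795, 0)
  M1 = (+0.0795, +0.0795, 0)
  M2 = (+0.0795, -0.0795, 0)
  M3 = (-0.0795, -0.0795, 0)
Detected image corners:
  c0 = (134.010539, 398.769620) px
  c1 = (266.760473, 403.036196) px
  c2 = (265.468825, 307.707791) px
  c3 = (132.194054, 306.222851) px
Planar DLT: solve 8×8 A·h = b for H (H[2,2]=1):
  H  [+799.21284 +15.18833 +198.62110]
  H  [-48.10256 +600.22920 +354.01356]
  H  [-0.18706 +0.02700 +1.00000]
B = K⁻¹H; ‖b₁‖=1.083116, ‖b₂‖=1.083116; λ = 2/(‖b₁‖+‖b₂‖) = 0.923262, sign → tz>0 ⇒ λ=+0.923262
r₁ = λ·B[:,0] = (+0.98497,-0.00323,-0.17271); r₂ = λ·B[:,1] = (+0.00765,+0.99966,+0.02493)
r₃ = r₁×r₂ = (+0.17257,-0.02588,+0.98466); SVD([r₁ r₂ r₃]) → R = UVᵀ:
  R  [+0.98497 +0.00765 +0.17257]
  R  [-0.00323 +0.99966 -0.02588]
  R  [-0.17271 +0.02493 +0.98466]
t = (-0.13436, +0.18040, +0.92326) m
tr R = 2.969285; θ = arccos((tr R − 1)/2) = 0.175481 rad = 10.054°
axis k = ((R−Rᵀ)₃₂, (R−Rᵀ)₁₃, (R−Rᵀ)₂₁) / (2 sinθ) = (+0.145506, +0.988867, -0.031148)
rvec = θ·k = (+0.025534, +0.173527, -0.005466)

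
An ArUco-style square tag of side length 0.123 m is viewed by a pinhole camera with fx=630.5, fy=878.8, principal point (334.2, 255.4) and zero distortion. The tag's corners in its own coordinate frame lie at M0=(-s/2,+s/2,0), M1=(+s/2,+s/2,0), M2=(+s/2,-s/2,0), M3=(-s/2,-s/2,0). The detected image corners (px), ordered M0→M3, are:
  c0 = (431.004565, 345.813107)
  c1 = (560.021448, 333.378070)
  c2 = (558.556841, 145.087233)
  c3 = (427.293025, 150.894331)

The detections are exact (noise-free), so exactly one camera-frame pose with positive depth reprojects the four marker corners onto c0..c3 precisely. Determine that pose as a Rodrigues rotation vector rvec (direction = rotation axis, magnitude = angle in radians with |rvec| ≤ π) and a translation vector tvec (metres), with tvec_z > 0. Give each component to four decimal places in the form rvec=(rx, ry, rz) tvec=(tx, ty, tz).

Intrinsics K: fx=630.5, fy=878.8, cx=334.2, cy=255.4
Marker side s = 0.123 m; corners in marker frame (Z=0):
  M0 = (-0.0615, +0.0615, 0)
  M1 = (+0.0615, +0.0615, 0)
  M2 = (+0.0615, -0.0615, 0)
  M3 = (-0.0615, -0.0615, 0)
Detected image corners:
  c0 = (431.004565, 345.813107) px
  c1 = (560.021448, 333.378070) px
  c2 = (558.556841, 145.087233) px
  c3 = (427.293025, 150.894331) px
Planar DLT: solve 8×8 A·h = b for H (H[2,2]=1):
  H  [+1200.13473 +87.42590 +495.38078]
  H  [-4.25267 +1590.11261 +244.50584]
  H  [+0.28764 +0.13465 +1.00000]
B = K⁻¹H; ‖b₁‖=1.776669, ‖b₂‖=1.776669; λ = 2/(‖b₁‖+‖b₂‖) = 0.562851, sign → tz>0 ⇒ λ=+0.562851
r₁ = λ·B[:,0] = (+0.98555,-0.04978,+0.16190); r₂ = λ·B[:,1] = (+0.03787,+0.99640,+0.07579)
r₃ = r₁×r₂ = (-0.16509,-0.06856,+0.98389); SVD([r₁ r₂ r₃]) → R = UVᵀ:
  R  [+0.98555 +0.03787 -0.16509]
  R  [-0.04978 +0.99640 -0.06856]
  R  [+0.16190 +0.07579 +0.98389]
t = (+0.14389, -0.00698, +0.56285) m
tr R = 2.965848; θ = arccos((tr R − 1)/2) = 0.185067 rad = 10.604°
axis k = ((R−Rᵀ)₃₂, (R−Rᵀ)₁₃, (R−Rᵀ)₂₁) / (2 sinθ) = (+0.392224, -0.888503, -0.238163)
rvec = θ·k = (+0.072588, -0.164432, -0.044076)

rvec=(0.0726, -0.1644, -0.0441) tvec=(0.1439, -0.0070, 0.5629)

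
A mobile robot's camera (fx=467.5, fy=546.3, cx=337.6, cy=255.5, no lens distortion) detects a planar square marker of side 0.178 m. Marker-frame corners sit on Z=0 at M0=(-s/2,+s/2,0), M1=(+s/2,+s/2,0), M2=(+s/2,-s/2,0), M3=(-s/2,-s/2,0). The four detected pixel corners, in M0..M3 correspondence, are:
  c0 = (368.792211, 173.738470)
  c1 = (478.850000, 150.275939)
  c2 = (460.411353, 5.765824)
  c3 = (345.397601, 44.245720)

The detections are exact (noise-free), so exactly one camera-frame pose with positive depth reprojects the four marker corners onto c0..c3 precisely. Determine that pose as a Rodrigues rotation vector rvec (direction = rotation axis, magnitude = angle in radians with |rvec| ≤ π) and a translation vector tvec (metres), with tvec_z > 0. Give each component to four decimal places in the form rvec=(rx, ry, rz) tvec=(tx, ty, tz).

Intrinsics K: fx=467.5, fy=546.3, cx=337.6, cy=255.5
Marker side s = 0.178 m; corners in marker frame (Z=0):
  M0 = (-0.0890, +0.0890, 0)
  M1 = (+0.0890, +0.0890, 0)
  M2 = (+0.0890, -0.0890, 0)
  M3 = (-0.0890, -0.0890, 0)
Detected image corners:
  c0 = (368.792211, 173.738470) px
  c1 = (478.850000, 150.275939) px
  c2 = (460.411353, 5.765824) px
  c3 = (345.397601, 44.245720) px
Planar DLT: solve 8×8 A·h = b for H (H[2,2]=1):
  H  [+409.69106 +261.72634 +410.99529]
  H  [-222.93333 +800.12641 +96.36421]
  H  [-0.53731 +0.34728 +1.00000]
B = K⁻¹H; ‖b₁‖=1.382704, ‖b₂‖=1.382704; λ = 2/(‖b₁‖+‖b₂‖) = 0.723221, sign → tz>0 ⇒ λ=+0.723221
r₁ = λ·B[:,0] = (+0.91441,-0.11339,-0.38859); r₂ = λ·B[:,1] = (+0.22352,+0.94179,+0.25116)
r₃ = r₁×r₂ = (+0.33749,-0.31652,+0.88652); SVD([r₁ r₂ r₃]) → R = UVᵀ:
  R  [+0.91441 +0.22352 +0.33749]
  R  [-0.11339 +0.94179 -0.31652]
  R  [-0.38859 +0.25116 +0.88652]
t = (+0.11354, -0.21067, +0.72322) m
tr R = 2.742712; θ = arccos((tr R − 1)/2) = 0.512838 rad = 29.383°
axis k = ((R−Rᵀ)₃₂, (R−Rᵀ)₁₃, (R−Rᵀ)₂₁) / (2 sinθ) = (+0.578492, +0.739914, -0.343328)
rvec = θ·k = (+0.296672, +0.379456, -0.176071)

rvec=(0.2967, 0.3795, -0.1761) tvec=(0.1135, -0.2107, 0.7232)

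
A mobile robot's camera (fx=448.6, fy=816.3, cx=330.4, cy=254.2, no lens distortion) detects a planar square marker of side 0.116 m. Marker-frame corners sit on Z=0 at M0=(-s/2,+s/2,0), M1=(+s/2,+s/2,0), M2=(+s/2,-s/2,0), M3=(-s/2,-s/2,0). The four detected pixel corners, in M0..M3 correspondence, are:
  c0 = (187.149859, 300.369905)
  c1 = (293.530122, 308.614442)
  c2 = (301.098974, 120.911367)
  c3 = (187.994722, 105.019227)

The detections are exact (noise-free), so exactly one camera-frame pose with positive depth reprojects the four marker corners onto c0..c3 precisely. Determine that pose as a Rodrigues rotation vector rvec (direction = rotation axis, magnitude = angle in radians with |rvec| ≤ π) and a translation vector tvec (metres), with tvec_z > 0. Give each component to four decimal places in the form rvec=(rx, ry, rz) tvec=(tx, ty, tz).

rvec=(0.2702, -0.1423, 0.0728) tvec=(-0.0936, -0.0250, 0.4826)

Intrinsics K: fx=448.6, fy=816.3, cx=330.4, cy=254.2
Marker side s = 0.116 m; corners in marker frame (Z=0):
  M0 = (-0.0580, +0.0580, 0)
  M1 = (+0.0580, +0.0580, 0)
  M2 = (+0.0580, -0.0580, 0)
  M3 = (-0.0580, -0.0580, 0)
Detected image corners:
  c0 = (187.149859, 300.369905) px
  c1 = (293.530122, 308.614442) px
  c2 = (301.098974, 120.911367) px
  c3 = (187.994722, 105.019227) px
Planar DLT: solve 8×8 A·h = b for H (H[2,2]=1):
  H  [+1020.34951 +94.15305 +243.36472]
  H  [+167.75031 +1763.23235 +211.83709]
  H  [+0.31019 +0.54009 +1.00000]
B = K⁻¹H; ‖b₁‖=2.072304, ‖b₂‖=2.072304; λ = 2/(‖b₁‖+‖b₂‖) = 0.482555, sign → tz>0 ⇒ λ=+0.482555
r₁ = λ·B[:,0] = (+0.98734,+0.05255,+0.14968); r₂ = λ·B[:,1] = (-0.09067,+0.96117,+0.26062)
r₃ = r₁×r₂ = (-0.13018,-0.27089,+0.95377); SVD([r₁ r₂ r₃]) → R = UVᵀ:
  R  [+0.98734 -0.09067 -0.13018]
  R  [+0.05255 +0.96117 -0.27089]
  R  [+0.14968 +0.26062 +0.95377]
t = (-0.09362, -0.02504, +0.48255) m
tr R = 2.902277; θ = arccos((tr R − 1)/2) = 0.313894 rad = 17.985°
axis k = ((R−Rᵀ)₃₂, (R−Rᵀ)₁₃, (R−Rᵀ)₂₁) / (2 sinθ) = (+0.860712, -0.453191, +0.231932)
rvec = θ·k = (+0.270172, -0.142254, +0.072802)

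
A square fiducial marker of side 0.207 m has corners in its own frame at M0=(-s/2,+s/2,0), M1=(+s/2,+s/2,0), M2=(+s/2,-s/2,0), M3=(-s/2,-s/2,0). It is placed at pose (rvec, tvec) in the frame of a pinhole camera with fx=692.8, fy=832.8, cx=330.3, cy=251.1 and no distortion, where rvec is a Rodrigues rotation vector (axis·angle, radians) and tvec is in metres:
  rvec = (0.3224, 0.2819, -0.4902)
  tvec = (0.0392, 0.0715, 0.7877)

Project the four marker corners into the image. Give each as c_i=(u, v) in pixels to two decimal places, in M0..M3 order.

c0=(333.11, 448.25) c1=(489.49, 374.52) c2=(401.59, 185.37) c3=(243.46, 280.18)

Intrinsics K: fx=692.8, fy=832.8, cx=330.3, cy=251.1
Marker side s = 0.207 m; corners in marker frame (Z=0):
  M0 = (-0.1035, +0.1035, 0)
  M1 = (+0.1035, +0.1035, 0)
  M2 = (+0.1035, -0.1035, 0)
  M3 = (-0.1035, -0.1035, 0)
rvec = (0.3224, 0.2819, -0.4902), |rvec| = θ = 0.65093 rad = 37.295°
Rodrigues: sinθ=0.60592, 1−cosθ=0.20448; R = I + sinθ·[k]× + (1−cosθ)·[k]×²:
    [+0.84568 +0.50017 +0.18614]
    [-0.41245 +0.83387 -0.36680]
    [-0.33868 +0.23342 +0.91149]
t = (0.0392, 0.0715, 0.7877) m
M0: Pc = R·M0+t = (+0.00344, +0.20049, +0.84691); u = 692.8·(+0.00344)/0.84691 + 330.3 = 333.1134, v = 832.8·(+0.20049)/0.84691 + 251.1 = 448.2534
M1: Pc = R·M1+t = (+0.17850, +0.11512, +0.77681); u = 692.8·(+0.17850)/0.77681 + 330.3 = 489.4929, v = 832.8·(+0.11512)/0.77681 + 251.1 = 374.5154
M2: Pc = R·M2+t = (+0.07496, -0.05749, +0.72849); u = 692.8·(+0.07496)/0.72849 + 330.3 = 401.5886, v = 832.8·(-0.05749)/0.72849 + 251.1 = 185.3730
M3: Pc = R·M3+t = (-0.10010, +0.02788, +0.79859); u = 692.8·(-0.10010)/0.79859 + 330.3 = 243.4644, v = 832.8·(+0.02788)/0.79859 + 251.1 = 280.1769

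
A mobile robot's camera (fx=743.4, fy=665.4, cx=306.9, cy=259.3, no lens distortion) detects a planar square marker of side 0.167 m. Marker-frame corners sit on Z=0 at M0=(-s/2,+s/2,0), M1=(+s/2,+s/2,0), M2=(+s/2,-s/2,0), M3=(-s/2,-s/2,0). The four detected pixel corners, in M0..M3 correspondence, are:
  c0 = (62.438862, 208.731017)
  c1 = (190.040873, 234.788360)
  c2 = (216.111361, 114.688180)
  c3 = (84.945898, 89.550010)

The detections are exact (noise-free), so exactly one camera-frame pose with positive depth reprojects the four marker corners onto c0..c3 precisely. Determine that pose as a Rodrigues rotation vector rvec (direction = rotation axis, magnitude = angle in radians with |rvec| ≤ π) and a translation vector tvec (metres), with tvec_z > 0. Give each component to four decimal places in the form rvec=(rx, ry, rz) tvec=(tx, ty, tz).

rvec=(0.1300, 0.0869, 0.2189) tvec=(-0.2087, -0.1333, 0.9176)

Intrinsics K: fx=743.4, fy=665.4, cx=306.9, cy=259.3
Marker side s = 0.167 m; corners in marker frame (Z=0):
  M0 = (-0.0835, +0.0835, 0)
  M1 = (+0.0835, +0.0835, 0)
  M2 = (+0.0835, -0.0835, 0)
  M3 = (-0.0835, -0.0835, 0)
Detected image corners:
  c0 = (62.438862, 208.731017) px
  c1 = (190.040873, 234.788360) px
  c2 = (216.111361, 114.688180) px
  c3 = (84.945898, 89.550010) px
Planar DLT: solve 8×8 A·h = b for H (H[2,2]=1):
  H  [+763.80414 -124.57991 +137.80973]
  H  [+140.65872 +740.72409 +162.60637]
  H  [-0.07815 +0.15025 +1.00000]
B = K⁻¹H; ‖b₁‖=1.089763, ‖b₂‖=1.089763; λ = 2/(‖b₁‖+‖b₂‖) = 0.917631, sign → tz>0 ⇒ λ=+0.917631
r₁ = λ·B[:,0] = (+0.97242,+0.22192,-0.07171); r₂ = λ·B[:,1] = (-0.21070,+0.96778,+0.13787)
r₃ = r₁×r₂ = (+0.10000,-0.11896,+0.98785); SVD([r₁ r₂ r₃]) → R = UVᵀ:
  R  [+0.97242 -0.21070 +0.10000]
  R  [+0.22192 +0.96778 -0.11896]
  R  [-0.07171 +0.13787 +0.98785]
t = (-0.20872, -0.13335, +0.91763) m
tr R = 2.928053; θ = arccos((tr R − 1)/2) = 0.269040 rad = 15.415°
axis k = ((R−Rᵀ)₃₂, (R−Rᵀ)₁₃, (R−Rᵀ)₂₁) / (2 sinθ) = (+0.483125, +0.323009, +0.813791)
rvec = θ·k = (+0.129980, +0.086902, +0.218942)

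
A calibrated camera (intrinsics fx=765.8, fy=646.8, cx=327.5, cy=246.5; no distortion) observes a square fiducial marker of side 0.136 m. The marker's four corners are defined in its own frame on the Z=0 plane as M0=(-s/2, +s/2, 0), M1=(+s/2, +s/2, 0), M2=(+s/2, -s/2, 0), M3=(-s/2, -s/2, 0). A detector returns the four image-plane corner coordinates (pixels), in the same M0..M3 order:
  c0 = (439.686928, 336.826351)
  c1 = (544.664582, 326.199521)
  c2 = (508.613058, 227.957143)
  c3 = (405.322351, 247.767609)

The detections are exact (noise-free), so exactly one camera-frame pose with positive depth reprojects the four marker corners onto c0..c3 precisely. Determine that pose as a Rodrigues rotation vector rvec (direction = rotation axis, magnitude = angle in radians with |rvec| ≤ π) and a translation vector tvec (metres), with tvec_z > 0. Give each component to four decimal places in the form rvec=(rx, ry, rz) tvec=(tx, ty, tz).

rvec=(0.2083, 0.6478, -0.2775) tvec=(0.1666, 0.0531, 0.8815)

Intrinsics K: fx=765.8, fy=646.8, cx=327.5, cy=246.5
Marker side s = 0.136 m; corners in marker frame (Z=0):
  M0 = (-0.0680, +0.0680, 0)
  M1 = (+0.0680, +0.0680, 0)
  M2 = (+0.0680, -0.0680, 0)
  M3 = (-0.0680, -0.0680, 0)
Detected image corners:
  c0 = (439.686928, 336.826351) px
  c1 = (544.664582, 326.199521) px
  c2 = (508.613058, 227.957143) px
  c3 = (405.322351, 247.767609) px
Planar DLT: solve 8×8 A·h = b for H (H[2,2]=1):
  H  [+432.66646 +314.67162 +472.22827]
  H  [-311.43716 +720.64008 +285.42711]
  H  [-0.70185 +0.11818 +1.00000]
B = K⁻¹H; ‖b₁‖=1.134396, ‖b₂‖=1.134396; λ = 2/(‖b₁‖+‖b₂‖) = 0.881527, sign → tz>0 ⇒ λ=+0.881527
r₁ = λ·B[:,0] = (+0.76264,-0.18867,-0.61870); r₂ = λ·B[:,1] = (+0.31767,+0.94246,+0.10418)
r₃ = r₁×r₂ = (+0.56344,-0.27599,+0.77869); SVD([r₁ r₂ r₃]) → R = UVᵀ:
  R  [+0.76264 +0.31767 +0.56344]
  R  [-0.18867 +0.94246 -0.27599]
  R  [-0.61870 +0.10418 +0.77869]
t = (+0.16660, +0.05305, +0.88153) m
tr R = 2.483793; θ = arccos((tr R − 1)/2) = 0.734902 rad = 42.107°
axis k = ((R−Rᵀ)₃₂, (R−Rᵀ)₁₃, (R−Rᵀ)₂₁) / (2 sinθ) = (+0.283493, +0.881514, -0.377577)
rvec = θ·k = (+0.208339, +0.647826, -0.277482)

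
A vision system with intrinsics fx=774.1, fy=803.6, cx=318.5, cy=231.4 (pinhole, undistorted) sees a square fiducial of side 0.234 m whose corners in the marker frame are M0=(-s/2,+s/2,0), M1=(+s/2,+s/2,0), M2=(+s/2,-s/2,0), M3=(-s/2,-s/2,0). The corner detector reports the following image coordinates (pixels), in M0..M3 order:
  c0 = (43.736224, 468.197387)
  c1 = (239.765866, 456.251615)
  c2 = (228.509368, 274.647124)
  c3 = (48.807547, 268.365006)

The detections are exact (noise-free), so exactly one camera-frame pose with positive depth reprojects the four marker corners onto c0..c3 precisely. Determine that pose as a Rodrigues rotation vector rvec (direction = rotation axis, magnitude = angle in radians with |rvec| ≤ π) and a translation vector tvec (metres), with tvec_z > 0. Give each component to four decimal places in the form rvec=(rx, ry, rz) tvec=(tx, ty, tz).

rvec=(-0.3946, -0.4092, -0.0264) tvec=(-0.2189, 0.1591, 0.9744)

Intrinsics K: fx=774.1, fy=803.6, cx=318.5, cy=231.4
Marker side s = 0.234 m; corners in marker frame (Z=0):
  M0 = (-0.1170, +0.1170, 0)
  M1 = (+0.1170, +0.1170, 0)
  M2 = (+0.1170, -0.1170, 0)
  M3 = (-0.1170, -0.1170, 0)
Detected image corners:
  c0 = (43.736224, 468.197387) px
  c1 = (239.765866, 456.251615) px
  c2 = (228.509368, 274.647124) px
  c3 = (48.807547, 268.365006) px
Planar DLT: solve 8×8 A·h = b for H (H[2,2]=1):
  H  [+857.77997 -38.14401 +144.56347]
  H  [+137.40391 +674.50667 +362.58063]
  H  [+0.40283 -0.37805 +1.00000]
B = K⁻¹H; ‖b₁‖=1.026320, ‖b₂‖=1.026320; λ = 2/(‖b₁‖+‖b₂‖) = 0.974355, sign → tz>0 ⇒ λ=+0.974355
r₁ = λ·B[:,0] = (+0.91819,+0.05358,+0.39250); r₂ = λ·B[:,1] = (+0.10355,+0.92390,-0.36836)
r₃ = r₁×r₂ = (-0.38236,+0.37886,+0.84277); SVD([r₁ r₂ r₃]) → R = UVᵀ:
  R  [+0.91819 +0.10355 -0.38236]
  R  [+0.05358 +0.92390 +0.37886]
  R  [+0.39250 -0.36836 +0.84277]
t = (-0.21893, +0.15905, +0.97436) m
tr R = 2.684862; θ = arccos((tr R − 1)/2) = 0.569017 rad = 32.602°
axis k = ((R−Rᵀ)₃₂, (R−Rᵀ)₁₃, (R−Rᵀ)₂₁) / (2 sinθ) = (-0.693405, -0.719055, -0.046368)
rvec = θ·k = (-0.394559, -0.409154, -0.026384)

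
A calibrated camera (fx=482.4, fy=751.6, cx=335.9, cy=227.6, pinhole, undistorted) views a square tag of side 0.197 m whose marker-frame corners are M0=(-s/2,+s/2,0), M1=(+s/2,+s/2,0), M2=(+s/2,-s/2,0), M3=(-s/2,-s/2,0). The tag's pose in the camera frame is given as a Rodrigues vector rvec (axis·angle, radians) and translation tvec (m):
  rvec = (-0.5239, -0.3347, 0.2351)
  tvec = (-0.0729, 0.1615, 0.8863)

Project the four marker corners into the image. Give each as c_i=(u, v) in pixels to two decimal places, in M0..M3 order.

c0=(230.70, 426.69) c1=(338.42, 467.36) c2=(351.35, 312.28) c3=(256.51, 267.80)

Intrinsics K: fx=482.4, fy=751.6, cx=335.9, cy=227.6
Marker side s = 0.197 m; corners in marker frame (Z=0):
  M0 = (-0.0985, +0.0985, 0)
  M1 = (+0.0985, +0.0985, 0)
  M2 = (+0.0985, -0.0985, 0)
  M3 = (-0.0985, -0.0985, 0)
rvec = (-0.5239, -0.3347, 0.2351), |rvec| = θ = 0.66466 rad = 38.082°
Rodrigues: sinθ=0.61679, 1−cosθ=0.21287; R = I + sinθ·[k]× + (1−cosθ)·[k]×²:
    [+0.91939 -0.13367 -0.36995]
    [+0.30266 +0.84111 +0.44825]
    [+0.25124 -0.52409 +0.81376]
t = (-0.0729, 0.1615, 0.8863) m
M0: Pc = R·M0+t = (-0.17663, +0.21454, +0.80993); u = 482.4·(-0.17663)/0.80993 + 335.9 = 230.7000, v = 751.6·(+0.21454)/0.80993 + 227.6 = 426.6864
M1: Pc = R·M1+t = (+0.00449, +0.27416, +0.85943); u = 482.4·(+0.00449)/0.85943 + 335.9 = 338.4217, v = 751.6·(+0.27416)/0.85943 + 227.6 = 467.3647
M2: Pc = R·M2+t = (+0.03083, +0.10846, +0.96267); u = 482.4·(+0.03083)/0.96267 + 335.9 = 351.3473, v = 751.6·(+0.10846)/0.96267 + 227.6 = 312.2820
M3: Pc = R·M3+t = (-0.15029, +0.04884, +0.91317); u = 482.4·(-0.15029)/0.91317 + 335.9 = 256.5054, v = 751.6·(+0.04884)/0.91317 + 227.6 = 267.7971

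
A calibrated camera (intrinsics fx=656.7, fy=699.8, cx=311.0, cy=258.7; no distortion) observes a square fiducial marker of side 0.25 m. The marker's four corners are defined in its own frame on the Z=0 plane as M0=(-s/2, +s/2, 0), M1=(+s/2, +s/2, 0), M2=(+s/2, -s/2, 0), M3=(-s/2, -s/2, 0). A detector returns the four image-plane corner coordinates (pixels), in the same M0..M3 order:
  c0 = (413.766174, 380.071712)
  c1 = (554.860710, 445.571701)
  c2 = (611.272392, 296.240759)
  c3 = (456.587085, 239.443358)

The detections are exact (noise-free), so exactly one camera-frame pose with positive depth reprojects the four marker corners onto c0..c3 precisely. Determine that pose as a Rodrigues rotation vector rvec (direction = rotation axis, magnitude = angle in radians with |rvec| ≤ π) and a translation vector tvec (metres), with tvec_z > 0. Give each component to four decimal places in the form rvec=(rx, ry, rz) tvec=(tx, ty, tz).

rvec=(0.2205, 0.4321, 0.3068) tvec=(0.3210, 0.1282, 1.0859)

Intrinsics K: fx=656.7, fy=699.8, cx=311.0, cy=258.7
Marker side s = 0.25 m; corners in marker frame (Z=0):
  M0 = (-0.1250, +0.1250, 0)
  M1 = (+0.1250, +0.1250, 0)
  M2 = (+0.1250, -0.1250, 0)
  M3 = (-0.1250, -0.1250, 0)
Detected image corners:
  c0 = (413.766174, 380.071712) px
  c1 = (554.860710, 445.571701) px
  c2 = (611.272392, 296.240759) px
  c3 = (456.587085, 239.443358) px
Planar DLT: solve 8×8 A·h = b for H (H[2,2]=1):
  H  [+414.46642 -69.26747 +505.14220]
  H  [+127.33166 +664.74388 +341.28742]
  H  [-0.34616 +0.25146 +1.00000]
B = K⁻¹H; ‖b₁‖=0.920879, ‖b₂‖=0.920879; λ = 2/(‖b₁‖+‖b₂‖) = 1.085919, sign → tz>0 ⇒ λ=+1.085919
r₁ = λ·B[:,0] = (+0.86338,+0.33655,-0.37590); r₂ = λ·B[:,1] = (-0.24386,+0.93058,+0.27306)
r₃ = r₁×r₂ = (+0.44171,-0.14409,+0.88551); SVD([r₁ r₂ r₃]) → R = UVᵀ:
  R  [+0.86338 -0.24386 +0.44171]
  R  [+0.33655 +0.93058 -0.14409]
  R  [-0.37590 +0.27306 +0.88551]
t = (+0.32103, +0.12816, +1.08592) m
tr R = 2.679472; θ = arccos((tr R − 1)/2) = 0.574000 rad = 32.888°
axis k = ((R−Rᵀ)₃₂, (R−Rᵀ)₁₃, (R−Rᵀ)₂₁) / (2 sinθ) = (+0.384119, +0.752872, +0.534450)
rvec = θ·k = (+0.220484, +0.432148, +0.306774)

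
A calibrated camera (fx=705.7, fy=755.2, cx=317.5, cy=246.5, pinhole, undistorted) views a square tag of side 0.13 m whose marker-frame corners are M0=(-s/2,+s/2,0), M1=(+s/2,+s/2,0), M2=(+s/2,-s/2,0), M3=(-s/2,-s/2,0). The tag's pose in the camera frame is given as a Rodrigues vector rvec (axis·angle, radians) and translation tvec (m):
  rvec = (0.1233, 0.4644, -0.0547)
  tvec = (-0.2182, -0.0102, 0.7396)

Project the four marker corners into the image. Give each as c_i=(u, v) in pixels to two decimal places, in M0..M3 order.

Intrinsics K: fx=705.7, fy=755.2, cx=317.5, cy=246.5
Marker side s = 0.13 m; corners in marker frame (Z=0):
  M0 = (-0.0650, +0.0650, 0)
  M1 = (+0.0650, +0.0650, 0)
  M2 = (+0.0650, -0.0650, 0)
  M3 = (-0.0650, -0.0650, 0)
rvec = (0.1233, 0.4644, -0.0547), |rvec| = θ = 0.48359 rad = 27.708°
Rodrigues: sinθ=0.46496, 1−cosθ=0.11467; R = I + sinθ·[k]× + (1−cosθ)·[k]×²:
    [+0.89278 +0.08067 +0.44320]
    [-0.02452 +0.99108 -0.13101]
    [-0.44982 +0.10609 +0.88680]
t = (-0.2182, -0.0102, 0.7396) m
M0: Pc = R·M0+t = (-0.27099, +0.05581, +0.77573); u = 705.7·(-0.27099)/0.77573 + 317.5 = 70.9776, v = 755.2·(+0.05581)/0.77573 + 246.5 = 300.8362
M1: Pc = R·M1+t = (-0.15493, +0.05263, +0.71726); u = 705.7·(-0.15493)/0.71726 + 317.5 = 165.0710, v = 755.2·(+0.05263)/0.71726 + 246.5 = 301.9104
M2: Pc = R·M2+t = (-0.16541, -0.07621, +0.70347); u = 705.7·(-0.16541)/0.70347 + 317.5 = 151.5621, v = 755.2·(-0.07621)/0.70347 + 246.5 = 164.6815
M3: Pc = R·M3+t = (-0.28147, -0.07303, +0.76194); u = 705.7·(-0.28147)/0.76194 + 317.5 = 56.8022, v = 755.2·(-0.07303)/0.76194 + 246.5 = 174.1196

c0=(70.98, 300.84) c1=(165.07, 301.91) c2=(151.56, 164.68) c3=(56.80, 174.12)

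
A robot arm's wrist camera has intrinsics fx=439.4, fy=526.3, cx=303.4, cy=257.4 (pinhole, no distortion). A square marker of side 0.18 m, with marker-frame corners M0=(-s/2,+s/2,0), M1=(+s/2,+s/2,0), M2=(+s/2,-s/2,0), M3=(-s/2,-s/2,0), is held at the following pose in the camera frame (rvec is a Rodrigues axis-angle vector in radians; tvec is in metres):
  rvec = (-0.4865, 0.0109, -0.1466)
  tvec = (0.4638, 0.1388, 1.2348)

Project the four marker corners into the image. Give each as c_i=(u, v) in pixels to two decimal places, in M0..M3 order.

Intrinsics K: fx=439.4, fy=526.3, cx=303.4, cy=257.4
Marker side s = 0.18 m; corners in marker frame (Z=0):
  M0 = (-0.0900, +0.0900, 0)
  M1 = (+0.0900, +0.0900, 0)
  M2 = (+0.0900, -0.0900, 0)
  M3 = (-0.0900, -0.0900, 0)
rvec = (-0.4865, 0.0109, -0.1466), |rvec| = θ = 0.50822 rad = 29.119°
Rodrigues: sinθ=0.48663, 1−cosθ=0.12639; R = I + sinθ·[k]× + (1−cosθ)·[k]×²:
    [+0.98943 +0.13778 +0.04534]
    [-0.14296 +0.87367 +0.46504]
    [+0.02446 -0.46661 +0.88413]
t = (0.4638, 0.1388, 1.2348) m
M0: Pc = R·M0+t = (+0.38715, +0.23030, +1.19060); u = 439.4·(+0.38715)/1.19060 + 303.4 = 446.2808, v = 526.3·(+0.23030)/1.19060 + 257.4 = 359.2015
M1: Pc = R·M1+t = (+0.56525, +0.20456, +1.19501); u = 439.4·(+0.56525)/1.19501 + 303.4 = 511.2398, v = 526.3·(+0.20456)/1.19501 + 257.4 = 347.4929
M2: Pc = R·M2+t = (+0.54045, +0.04730, +1.27900); u = 439.4·(+0.54045)/1.27900 + 303.4 = 489.0714, v = 526.3·(+0.04730)/1.27900 + 257.4 = 276.8649
M3: Pc = R·M3+t = (+0.36235, +0.07304, +1.27459); u = 439.4·(+0.36235)/1.27459 + 303.4 = 428.3163, v = 526.3·(+0.07304)/1.27459 + 257.4 = 287.5580

c0=(446.28, 359.20) c1=(511.24, 347.49) c2=(489.07, 276.86) c3=(428.32, 287.56)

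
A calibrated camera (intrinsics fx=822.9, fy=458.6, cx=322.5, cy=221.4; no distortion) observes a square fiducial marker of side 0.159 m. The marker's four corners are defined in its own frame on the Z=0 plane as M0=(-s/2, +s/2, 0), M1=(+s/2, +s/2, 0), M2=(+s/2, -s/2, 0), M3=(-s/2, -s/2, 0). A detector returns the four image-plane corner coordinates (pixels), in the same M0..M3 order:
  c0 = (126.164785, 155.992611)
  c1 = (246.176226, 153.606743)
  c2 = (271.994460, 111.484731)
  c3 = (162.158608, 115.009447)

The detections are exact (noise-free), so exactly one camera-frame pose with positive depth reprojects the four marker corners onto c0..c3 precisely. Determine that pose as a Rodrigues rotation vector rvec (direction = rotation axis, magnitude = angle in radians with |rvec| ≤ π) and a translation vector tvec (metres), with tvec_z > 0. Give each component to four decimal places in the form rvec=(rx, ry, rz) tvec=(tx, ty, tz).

Intrinsics K: fx=822.9, fy=458.6, cx=322.5, cy=221.4
Marker side s = 0.159 m; corners in marker frame (Z=0):
  M0 = (-0.0795, +0.0795, 0)
  M1 = (+0.0795, +0.0795, 0)
  M2 = (+0.0795, -0.0795, 0)
  M3 = (-0.0795, -0.0795, 0)
Detected image corners:
  c0 = (126.164785, 155.992611) px
  c1 = (246.176226, 153.606743) px
  c2 = (271.994460, 111.484731) px
  c3 = (162.158608, 115.009447) px
Planar DLT: solve 8×8 A·h = b for H (H[2,2]=1):
  H  [+677.65240 -318.92323 +201.39179]
  H  [-47.72596 +178.85281 +133.03299]
  H  [-0.21611 -0.61499 +1.00000]
B = K⁻¹H; ‖b₁‖=0.933548, ‖b₂‖=0.933548; λ = 2/(‖b₁‖+‖b₂‖) = 1.071182, sign → tz>0 ⇒ λ=+1.071182
r₁ = λ·B[:,0] = (+0.97284,+0.00028,-0.23150); r₂ = λ·B[:,1] = (-0.15697,+0.73579,-0.65876)
r₃ = r₁×r₂ = (+0.17015,+0.67721,+0.71585); SVD([r₁ r₂ r₃]) → R = UVᵀ:
  R  [+0.97284 -0.15697 +0.17015]
  R  [+0.00028 +0.73579 +0.67721]
  R  [-0.23150 -0.65876 +0.71585]
t = (-0.15765, -0.20640, +1.07118) m
tr R = 2.424477; θ = arccos((tr R − 1)/2) = 0.778114 rad = 44.583°
axis k = ((R−Rᵀ)₃₂, (R−Rᵀ)₁₃, (R−Rᵀ)₂₁) / (2 sinθ) = (-0.951631, +0.286095, +0.112016)
rvec = θ·k = (-0.740478, +0.222615, +0.087162)

rvec=(-0.7405, 0.2226, 0.0872) tvec=(-0.1576, -0.2064, 1.0712)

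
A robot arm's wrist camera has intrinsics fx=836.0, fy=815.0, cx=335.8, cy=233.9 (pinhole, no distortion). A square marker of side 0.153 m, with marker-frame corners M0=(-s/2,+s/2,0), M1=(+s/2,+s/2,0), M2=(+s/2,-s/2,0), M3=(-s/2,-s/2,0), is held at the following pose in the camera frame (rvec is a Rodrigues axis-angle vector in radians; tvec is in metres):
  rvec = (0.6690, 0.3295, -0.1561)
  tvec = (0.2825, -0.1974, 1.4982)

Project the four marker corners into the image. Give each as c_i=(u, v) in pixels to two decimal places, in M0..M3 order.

c0=(458.16, 163.63) c1=(541.49, 158.16) c2=(532.23, 85.70) c3=(444.22, 94.11)

Intrinsics K: fx=836.0, fy=815.0, cx=335.8, cy=233.9
Marker side s = 0.153 m; corners in marker frame (Z=0):
  M0 = (-0.0765, +0.0765, 0)
  M1 = (+0.0765, +0.0765, 0)
  M2 = (+0.0765, -0.0765, 0)
  M3 = (-0.0765, -0.0765, 0)
rvec = (0.6690, 0.3295, -0.1561), |rvec| = θ = 0.76190 rad = 43.654°
Rodrigues: sinθ=0.69030, 1−cosθ=0.27648; R = I + sinθ·[k]× + (1−cosθ)·[k]×²:
    [+0.93669 +0.24642 +0.24880]
    [-0.03644 +0.77523 -0.63062]
    [-0.34827 +0.58163 +0.73513]
t = (0.2825, -0.1974, 1.4982) m
M0: Pc = R·M0+t = (+0.22969, -0.13531, +1.56934); u = 836.0·(+0.22969)/1.56934 + 335.8 = 458.1603, v = 815.0·(-0.13531)/1.56934 + 233.9 = 163.6314
M1: Pc = R·M1+t = (+0.37301, -0.14088, +1.51605); u = 836.0·(+0.37301)/1.51605 + 335.8 = 541.4883, v = 815.0·(-0.14088)/1.51605 + 233.9 = 158.1643
M2: Pc = R·M2+t = (+0.33531, -0.25949, +1.42706); u = 836.0·(+0.33531)/1.42706 + 335.8 = 532.2282, v = 815.0·(-0.25949)/1.42706 + 233.9 = 85.7027
M3: Pc = R·M3+t = (+0.19199, -0.25392, +1.48035); u = 836.0·(+0.19199)/1.48035 + 335.8 = 444.2244, v = 815.0·(-0.25392)/1.48035 + 233.9 = 94.1067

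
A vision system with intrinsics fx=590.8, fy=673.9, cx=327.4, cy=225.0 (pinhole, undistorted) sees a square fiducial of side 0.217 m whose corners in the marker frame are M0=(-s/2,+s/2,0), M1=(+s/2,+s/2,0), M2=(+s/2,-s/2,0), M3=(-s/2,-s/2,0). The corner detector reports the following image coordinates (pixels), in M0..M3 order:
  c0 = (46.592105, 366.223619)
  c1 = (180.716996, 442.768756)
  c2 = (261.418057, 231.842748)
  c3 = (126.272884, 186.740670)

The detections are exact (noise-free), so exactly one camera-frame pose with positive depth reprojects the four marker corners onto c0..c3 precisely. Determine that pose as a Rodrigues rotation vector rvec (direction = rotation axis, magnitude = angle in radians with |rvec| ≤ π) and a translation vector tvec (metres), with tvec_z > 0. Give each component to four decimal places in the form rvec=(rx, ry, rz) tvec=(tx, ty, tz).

Intrinsics K: fx=590.8, fy=673.9, cx=327.4, cy=225.0
Marker side s = 0.217 m; corners in marker frame (Z=0):
  M0 = (-0.1085, +0.1085, 0)
  M1 = (+0.1085, +0.1085, 0)
  M2 = (+0.1085, -0.1085, 0)
  M3 = (-0.1085, -0.1085, 0)
Detected image corners:
  c0 = (46.592105, 366.223619) px
  c1 = (180.716996, 442.768756) px
  c2 = (261.418057, 231.842748) px
  c3 = (126.272884, 186.740670) px
Planar DLT: solve 8×8 A·h = b for H (H[2,2]=1):
  H  [+522.85201 -422.18809 +150.60416]
  H  [+82.63124 +789.16078 +301.16057]
  H  [-0.63527 -0.34346 +1.00000]
B = K⁻¹H; ‖b₁‖=1.430339, ‖b₂‖=1.430339; λ = 2/(‖b₁‖+‖b₂‖) = 0.699135, sign → tz>0 ⇒ λ=+0.699135
r₁ = λ·B[:,0] = (+0.86486,+0.23401,-0.44414); r₂ = λ·B[:,1] = (-0.36654,+0.89888,-0.24012)
r₃ = r₁×r₂ = (+0.34304,+0.37047,+0.86318); SVD([r₁ r₂ r₃]) → R = UVᵀ:
  R  [+0.86486 -0.36654 +0.34304]
  R  [+0.23401 +0.89888 +0.37047]
  R  [-0.44414 -0.24012 +0.86318]
t = (-0.20921, +0.07901, +0.69913) m
tr R = 2.626917; θ = arccos((tr R − 1)/2) = 0.620722 rad = 35.565°
axis k = ((R−Rᵀ)₃₂, (R−Rᵀ)₁₃, (R−Rᵀ)₂₁) / (2 sinθ) = (-0.524903, +0.676713, +0.516272)
rvec = θ·k = (-0.325819, +0.420051, +0.320462)

rvec=(-0.3258, 0.4201, 0.3205) tvec=(-0.2092, 0.0790, 0.6991)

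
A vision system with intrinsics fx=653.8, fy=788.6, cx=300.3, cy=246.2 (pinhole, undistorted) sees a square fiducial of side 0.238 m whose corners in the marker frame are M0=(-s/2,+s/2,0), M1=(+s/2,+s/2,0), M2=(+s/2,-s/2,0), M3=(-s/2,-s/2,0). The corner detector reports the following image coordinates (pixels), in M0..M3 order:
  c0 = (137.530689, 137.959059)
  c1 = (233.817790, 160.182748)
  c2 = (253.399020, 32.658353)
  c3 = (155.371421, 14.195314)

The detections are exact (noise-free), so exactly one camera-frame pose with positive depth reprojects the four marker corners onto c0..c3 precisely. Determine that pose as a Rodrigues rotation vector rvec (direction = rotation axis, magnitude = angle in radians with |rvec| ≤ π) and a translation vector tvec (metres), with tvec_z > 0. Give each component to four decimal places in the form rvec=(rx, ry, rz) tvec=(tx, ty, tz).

Intrinsics K: fx=653.8, fy=788.6, cx=300.3, cy=246.2
Marker side s = 0.238 m; corners in marker frame (Z=0):
  M0 = (-0.1190, +0.1190, 0)
  M1 = (+0.1190, +0.1190, 0)
  M2 = (+0.1190, -0.1190, 0)
  M3 = (-0.1190, -0.1190, 0)
Detected image corners:
  c0 = (137.530689, 137.959059) px
  c1 = (233.817790, 160.182748) px
  c2 = (253.399020, 32.658353) px
  c3 = (155.371421, 14.195314) px
Planar DLT: solve 8×8 A·h = b for H (H[2,2]=1):
  H  [+382.11229 -68.90409 +194.20127]
  H  [+73.98482 +532.06038 +86.45704]
  H  [-0.13378 +0.04951 +1.00000]
B = K⁻¹H; ‖b₁‖=0.673392, ‖b₂‖=0.673392; λ = 2/(‖b₁‖+‖b₂‖) = 1.485018, sign → tz>0 ⇒ λ=+1.485018
r₁ = λ·B[:,0] = (+0.95916,+0.20134,-0.19866); r₂ = λ·B[:,1] = (-0.19027,+0.97897,+0.07352)
r₃ = r₁×r₂ = (+0.20929,-0.03272,+0.97731); SVD([r₁ r₂ r₃]) → R = UVᵀ:
  R  [+0.95916 -0.19027 +0.20929]
  R  [+0.20134 +0.97897 -0.03272]
  R  [-0.19866 +0.07352 +0.97731]
t = (-0.24099, -0.30081, +1.48502) m
tr R = 2.915445; θ = arccos((tr R − 1)/2) = 0.291817 rad = 16.720°
axis k = ((R−Rᵀ)₃₂, (R−Rᵀ)₁₃, (R−Rᵀ)₂₁) / (2 sinθ) = (+0.184631, +0.708994, +0.680616)
rvec = θ·k = (+0.053879, +0.206897, +0.198616)

rvec=(0.0539, 0.2069, 0.1986) tvec=(-0.2410, -0.3008, 1.4850)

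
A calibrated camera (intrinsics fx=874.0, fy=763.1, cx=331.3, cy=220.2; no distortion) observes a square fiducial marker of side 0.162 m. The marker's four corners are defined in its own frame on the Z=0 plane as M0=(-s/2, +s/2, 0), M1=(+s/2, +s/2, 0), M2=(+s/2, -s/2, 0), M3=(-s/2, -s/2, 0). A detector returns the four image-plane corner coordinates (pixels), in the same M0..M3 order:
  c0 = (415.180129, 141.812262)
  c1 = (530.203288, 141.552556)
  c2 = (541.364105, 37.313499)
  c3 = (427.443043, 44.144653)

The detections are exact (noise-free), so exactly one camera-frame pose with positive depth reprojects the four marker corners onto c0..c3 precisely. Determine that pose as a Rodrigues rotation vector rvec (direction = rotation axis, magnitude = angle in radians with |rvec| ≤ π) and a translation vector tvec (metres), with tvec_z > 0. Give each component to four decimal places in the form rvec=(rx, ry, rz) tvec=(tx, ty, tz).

rvec=(-0.1470, 0.4960, 0.0865) tvec=(0.1969, -0.2006, 1.1837)

Intrinsics K: fx=874.0, fy=763.1, cx=331.3, cy=220.2
Marker side s = 0.162 m; corners in marker frame (Z=0):
  M0 = (-0.0810, +0.0810, 0)
  M1 = (+0.0810, +0.0810, 0)
  M2 = (+0.0810, -0.0810, 0)
  M3 = (-0.0810, -0.0810, 0)
Detected image corners:
  c0 = (415.180129, 141.812262) px
  c1 = (530.203288, 141.552556) px
  c2 = (541.364105, 37.313499) px
  c3 = (427.443043, 44.144653) px
Planar DLT: solve 8×8 A·h = b for H (H[2,2]=1):
  H  [+512.60707 -120.69399 +476.71621]
  H  [-59.02211 +613.29985 +90.85140]
  H  [-0.40536 -0.10090 +1.00000]
B = K⁻¹H; ‖b₁‖=0.844823, ‖b₂‖=0.844823; λ = 2/(‖b₁‖+‖b₂‖) = 1.183680, sign → tz>0 ⇒ λ=+1.183680
r₁ = λ·B[:,0] = (+0.87612,+0.04690,-0.47981); r₂ = λ·B[:,1] = (-0.11818,+0.98578,-0.11944)
r₃ = r₁×r₂ = (+0.46739,+0.16135,+0.86920); SVD([r₁ r₂ r₃]) → R = UVᵀ:
  R  [+0.87612 -0.11818 +0.46739]
  R  [+0.04690 +0.98578 +0.16135]
  R  [-0.47981 -0.11944 +0.86920]
t = (+0.19694, -0.20064, +1.18368) m
tr R = 2.731101; θ = arccos((tr R − 1)/2) = 0.524548 rad = 30.054°
axis k = ((R−Rᵀ)₃₂, (R−Rᵀ)₁₃, (R−Rᵀ)₂₁) / (2 sinθ) = (-0.280323, +0.945650, +0.164817)
rvec = θ·k = (-0.147043, +0.496039, +0.086455)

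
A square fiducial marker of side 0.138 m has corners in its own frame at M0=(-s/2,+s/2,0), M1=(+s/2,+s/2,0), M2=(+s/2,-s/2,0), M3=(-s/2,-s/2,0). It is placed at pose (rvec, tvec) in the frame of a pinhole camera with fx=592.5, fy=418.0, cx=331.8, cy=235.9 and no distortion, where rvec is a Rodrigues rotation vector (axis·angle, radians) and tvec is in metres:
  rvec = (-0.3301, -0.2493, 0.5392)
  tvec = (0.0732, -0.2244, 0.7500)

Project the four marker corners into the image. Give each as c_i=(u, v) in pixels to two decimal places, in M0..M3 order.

c0=(318.73, 115.49) c1=(411.51, 161.04) c2=(454.11, 106.60) c3=(368.63, 62.66)

Intrinsics K: fx=592.5, fy=418.0, cx=331.8, cy=235.9
Marker side s = 0.138 m; corners in marker frame (Z=0):
  M0 = (-0.0690, +0.0690, 0)
  M1 = (+0.0690, +0.0690, 0)
  M2 = (+0.0690, -0.0690, 0)
  M3 = (-0.0690, -0.0690, 0)
rvec = (-0.3301, -0.2493, 0.5392), |rvec| = θ = 0.67960 rad = 38.938°
Rodrigues: sinθ=0.62848, 1−cosθ=0.22217; R = I + sinθ·[k]× + (1−cosθ)·[k]×²:
    [+0.83024 -0.45906 -0.31617]
    [+0.53823 +0.80772 +0.24061]
    [+0.14493 -0.36993 +0.91768]
t = (0.0732, -0.2244, 0.7500) m
M0: Pc = R·M0+t = (-0.01576, -0.20580, +0.71447); u = 592.5·(-0.01576)/0.71447 + 331.8 = 318.7292, v = 418.0·(-0.20580)/0.71447 + 235.9 = 115.4948
M1: Pc = R·M1+t = (+0.09881, -0.13153, +0.73447); u = 592.5·(+0.09881)/0.73447 + 331.8 = 411.5116, v = 418.0·(-0.13153)/0.73447 + 235.9 = 161.0448
M2: Pc = R·M2+t = (+0.16216, -0.24300, +0.78553); u = 592.5·(+0.16216)/0.78553 + 331.8 = 454.1140, v = 418.0·(-0.24300)/0.78553 + 235.9 = 106.5956
M3: Pc = R·M3+t = (+0.04759, -0.31727, +0.76553); u = 592.5·(+0.04759)/0.76553 + 331.8 = 368.6321, v = 418.0·(-0.31727)/0.76553 + 235.9 = 62.6606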